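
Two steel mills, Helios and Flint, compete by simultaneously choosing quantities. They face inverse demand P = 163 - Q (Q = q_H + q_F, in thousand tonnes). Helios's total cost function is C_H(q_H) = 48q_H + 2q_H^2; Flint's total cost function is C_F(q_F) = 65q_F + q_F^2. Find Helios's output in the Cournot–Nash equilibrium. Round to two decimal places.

15.74

Helios's profit: π_H = (163 - Q)q_H - (48q_H + 2q_H²). Setting ∂π_H/∂q_H = 0: 115 - 6q_H - (q_F) = 0.
Flint's profit: π_F = (163 - Q)q_F - (65q_F + q_F²). Setting ∂π_F/∂q_F = 0: 98 - 4q_F - (q_H) = 0.
Best responses: q_H = (115 - q_F)/6, q_F = (98 - q_H)/4.
Solving the pair: q_H = 362/23, q_F = 473/23.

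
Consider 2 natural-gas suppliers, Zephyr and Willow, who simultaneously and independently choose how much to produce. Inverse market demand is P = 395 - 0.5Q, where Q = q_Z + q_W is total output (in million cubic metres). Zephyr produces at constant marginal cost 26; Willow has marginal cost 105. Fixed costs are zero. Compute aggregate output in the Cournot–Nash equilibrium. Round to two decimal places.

Zephyr's profit: π_Z = (395 - 0.5Q)q_Z - (26q_Z). Setting ∂π_Z/∂q_Z = 0: 369 - q_Z - (1/2)(q_W) = 0.
Willow's first-order condition: 290 - q_W - (1/2)(q_Z) = 0.
Best responses: q_Z = (369 - (1/2)q_W), q_W = (290 - (1/2)q_Z).
Substituting one into the other gives q_Z = 896/3 and q_W = 422/3.
Total output Q = 896/3 + 422/3 = 1318/3.

439.33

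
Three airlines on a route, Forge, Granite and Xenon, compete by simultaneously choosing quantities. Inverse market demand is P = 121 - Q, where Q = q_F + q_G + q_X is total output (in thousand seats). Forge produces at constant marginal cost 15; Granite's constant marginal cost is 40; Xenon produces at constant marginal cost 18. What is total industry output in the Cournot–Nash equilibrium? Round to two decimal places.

Forge's profit: π_F = (121 - Q)q_F - (15q_F). Setting ∂π_F/∂q_F = 0: 106 - 2q_F - (q_G + q_X) = 0.
Granite's first-order condition: 81 - 2q_G - (q_F + q_X) = 0.
Xenon's profit: π_X = (121 - Q)q_X - (18q_X). Setting ∂π_X/∂q_X = 0: 103 - 2q_X - (q_F + q_G) = 0.
Adding the 3 conditions: 290 − 2Q − 2Q = 0, i.e. Q = 145/2.
Back-substituting: q_F = (106 − 145/2) = 67/2, q_G = (81 − 145/2) = 17/2, q_X = (103 − 145/2) = 61/2.
Total output Q = 67/2 + 17/2 + 61/2 = 145/2.

72.50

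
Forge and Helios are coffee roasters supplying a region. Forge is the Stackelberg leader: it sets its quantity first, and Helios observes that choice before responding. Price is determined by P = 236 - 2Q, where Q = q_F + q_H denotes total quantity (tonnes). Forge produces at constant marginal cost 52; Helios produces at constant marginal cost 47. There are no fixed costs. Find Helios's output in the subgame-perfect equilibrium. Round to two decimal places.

The follower Helios best-responds to any q_F: π_H = (236 - 2Q)q_H - 47q_H.
Setting the follower's marginal profit to zero, 189 - 2q_F - 4q_H = 0, i.e. q_H = (189 - 2q_F)/4.
Forge substitutes q_H(q_F) into its own profit: π_F = q_F(236 - 2q_F - (189 - 2q_F)/2) - 52q_F = (283/2 - q_F)q_F - 52q_F.
The leader's first-order condition 179/2 - 2q_F = 0 yields q_F = 179/4.
Then q_H = (189 - 2·(179/4))/4 = 199/8.

24.88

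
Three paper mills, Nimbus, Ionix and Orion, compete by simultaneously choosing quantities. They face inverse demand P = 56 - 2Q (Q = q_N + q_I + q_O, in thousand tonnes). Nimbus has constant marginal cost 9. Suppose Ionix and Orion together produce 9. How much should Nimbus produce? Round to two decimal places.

With rivals' combined output fixed at 9, Nimbus's profit is π_N = (56 - 2·9 - 2q_N)q_N - (9q_N) = (38 - 2q_N)q_N - (9q_N).
∂π_N/∂q_N = 29 - 4q_N = 0, so q_N = 29/4.

7.25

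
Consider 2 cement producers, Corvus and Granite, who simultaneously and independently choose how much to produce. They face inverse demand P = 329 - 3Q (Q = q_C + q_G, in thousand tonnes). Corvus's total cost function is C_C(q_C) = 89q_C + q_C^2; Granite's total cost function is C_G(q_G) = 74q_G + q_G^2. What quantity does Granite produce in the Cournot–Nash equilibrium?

Corvus's profit: π_C = (329 - 3Q)q_C - (89q_C + q_C²). Setting ∂π_C/∂q_C = 0: 240 - 8q_C - 3(q_G) = 0.
Granite's profit: π_G = (329 - 3Q)q_G - (74q_G + q_G²). Setting ∂π_G/∂q_G = 0: 255 - 8q_G - 3(q_C) = 0.
Rearranging gives the reaction functions q_C = (240 - 3q_G)/8 and q_G = (255 - 3q_C)/8.
Solving the pair: q_C = 21, q_G = 24.

24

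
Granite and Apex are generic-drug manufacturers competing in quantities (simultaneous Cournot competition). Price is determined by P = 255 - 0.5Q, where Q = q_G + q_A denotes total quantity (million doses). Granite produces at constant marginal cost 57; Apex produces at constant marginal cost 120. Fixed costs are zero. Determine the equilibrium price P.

Granite's profit: π_G = (255 - 0.5Q)q_G - (57q_G). Setting ∂π_G/∂q_G = 0: 198 - q_G - (1/2)(q_A) = 0.
Apex's first-order condition: 135 - q_A - (1/2)(q_G) = 0.
So q_G = (198 - (1/2)q_A) and q_A = (135 - (1/2)q_G).
Solving the pair: q_G = 174, q_A = 48.
Total output Q = 222, so price P = 255 - (1/2)·222 = 144.

144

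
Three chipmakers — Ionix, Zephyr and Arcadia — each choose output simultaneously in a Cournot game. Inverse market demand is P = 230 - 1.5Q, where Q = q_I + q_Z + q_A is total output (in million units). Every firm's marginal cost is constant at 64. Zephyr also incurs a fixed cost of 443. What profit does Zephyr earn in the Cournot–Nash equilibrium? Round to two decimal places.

Each firm earns π_i = (230 - 1.5Q)q_i - 64q_i.
Setting ∂π_i/∂q_i = 0 with rivals' quantities fixed: 166 - 3q_i - (3/2)·Σ_{j≠i} q_j = 0.
With identical firms every q_j equals q_i, so Σ_{j≠i} q_j = 2q_i and 166 = 6q_i, giving q_i = 83/3.
Price P = 230 - (3/2)·83 = 211/2.
Zephyr's profit: (211/2 - 64)·(83/3) - 443 = 705.1667.

705.17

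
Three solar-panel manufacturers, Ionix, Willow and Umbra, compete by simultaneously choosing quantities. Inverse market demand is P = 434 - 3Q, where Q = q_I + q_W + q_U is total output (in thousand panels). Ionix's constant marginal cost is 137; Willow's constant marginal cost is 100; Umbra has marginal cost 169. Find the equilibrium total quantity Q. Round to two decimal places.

Ionix's profit: π_I = (434 - 3Q)q_I - (137q_I). Setting ∂π_I/∂q_I = 0: 297 - 6q_I - 3(q_W + q_U) = 0.
Willow's profit: π_W = (434 - 3Q)q_W - (100q_W). Setting ∂π_W/∂q_W = 0: 334 - 6q_W - 3(q_I + q_U) = 0.
Umbra's first-order condition: 265 - 6q_U - 3(q_I + q_W) = 0.
Adding the 3 first-order conditions: 896 − 12Q = 0, so Q = 224/3.
Back-substituting: q_I = (297 − 224)/3 = 73/3, q_W = (334 − 224)/3 = 110/3, q_U = (265 − 224)/3 = 41/3.
Total output Q = 73/3 + 110/3 + 41/3 = 224/3.

74.67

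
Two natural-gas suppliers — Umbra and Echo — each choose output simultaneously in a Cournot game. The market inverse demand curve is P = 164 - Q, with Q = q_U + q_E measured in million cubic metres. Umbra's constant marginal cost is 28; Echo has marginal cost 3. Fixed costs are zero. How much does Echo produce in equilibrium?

Umbra's profit: π_U = (164 - Q)q_U - (28q_U). Setting ∂π_U/∂q_U = 0: 136 - 2q_U - (q_E) = 0.
Echo's profit: π_E = (164 - Q)q_E - (3q_E). Setting ∂π_E/∂q_E = 0: 161 - 2q_E - (q_U) = 0.
Best responses: q_U = (136 - q_E)/2, q_E = (161 - q_U)/2.
Substituting one into the other gives q_U = 37 and q_E = 62.

62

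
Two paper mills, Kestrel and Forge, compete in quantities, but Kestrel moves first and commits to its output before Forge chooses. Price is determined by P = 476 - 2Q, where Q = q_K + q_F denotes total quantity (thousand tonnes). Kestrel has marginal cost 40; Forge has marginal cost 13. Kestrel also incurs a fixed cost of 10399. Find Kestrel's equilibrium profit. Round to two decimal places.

Solve by backward induction. Given q_K, the follower Forge maximises π_F = (476 - 2q_K - 2q_F)q_F - 13q_F.
Follower FOC: 463 - 2q_K - 4q_F = 0, so q_F(q_K) = (463 - 2q_K)/4.
Kestrel substitutes q_F(q_K) into its own profit: π_K = q_K(476 - 2q_K - (463 - 2q_K)/2) - 40q_K = (489/2 - q_K)q_K - 40q_K.
Maximising: ∂π_K/∂q_K = 409/2 - 2q_K = 0, giving q_K = 409/4.
Then q_F = (463 - 2·(409/4))/4 = 517/8.
Price P = 476 - 2·(1335/8) = 569/4.
Kestrel's profit: (569/4 - 40)·(409/4) - 10399 = 897/16.

56.06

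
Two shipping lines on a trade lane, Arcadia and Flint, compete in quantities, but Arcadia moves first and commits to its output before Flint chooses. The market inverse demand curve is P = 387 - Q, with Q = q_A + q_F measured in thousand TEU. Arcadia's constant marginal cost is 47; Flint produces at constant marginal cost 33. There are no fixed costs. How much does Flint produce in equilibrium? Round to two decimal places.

Solve by backward induction. Given q_A, the follower Flint maximises π_F = (387 - q_A - q_F)q_F - 33q_F.
Setting the follower's marginal profit to zero, 354 - q_A - 2q_F = 0, i.e. q_F = (354 - q_A)/2.
Arcadia substitutes q_F(q_A) into its own profit: π_A = q_A(387 - q_A - (354 - q_A)/2) - 47q_A = (210 - (1/2)q_A)q_A - 47q_A.
Leader FOC: 163 - q_A = 0, so q_A = 163.
Then q_F = (354 - 163)/2 = 191/2.

95.50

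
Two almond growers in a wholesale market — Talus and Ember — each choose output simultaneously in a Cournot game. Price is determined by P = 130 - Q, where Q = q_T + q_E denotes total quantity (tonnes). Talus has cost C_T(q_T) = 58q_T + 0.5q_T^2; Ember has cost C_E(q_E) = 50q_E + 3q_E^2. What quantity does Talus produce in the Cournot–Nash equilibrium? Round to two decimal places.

21.57

Talus's profit: π_T = (130 - Q)q_T - (58q_T + (1/2)q_T²). Setting ∂π_T/∂q_T = 0: 72 - 3q_T - (q_E) = 0.
Ember's first-order condition: 80 - 8q_E - (q_T) = 0.
Rearranging gives the reaction functions q_T = (72 - q_E)/3 and q_E = (80 - q_T)/8.
Substituting one into the other gives q_T = 496/23 and q_E = 168/23.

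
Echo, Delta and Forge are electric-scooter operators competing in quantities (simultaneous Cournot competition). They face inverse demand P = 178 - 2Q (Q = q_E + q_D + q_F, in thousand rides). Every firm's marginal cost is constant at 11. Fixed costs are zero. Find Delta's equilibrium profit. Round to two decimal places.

871.53

A representative firm's profit is π_i = q_i(178 - 2Q) - 11q_i.
Setting ∂π_i/∂q_i = 0 with rivals' quantities fixed: 167 - 4q_i - 2·Σ_{j≠i} q_j = 0.
With identical firms every q_j equals q_i, so Σ_{j≠i} q_j = 2q_i and 167 = 8q_i, giving q_i = 167/8.
Price P = 178 - 2·(501/8) = 211/4.
Delta's profit: (211/4 - 11)·(167/8) = 871.5313.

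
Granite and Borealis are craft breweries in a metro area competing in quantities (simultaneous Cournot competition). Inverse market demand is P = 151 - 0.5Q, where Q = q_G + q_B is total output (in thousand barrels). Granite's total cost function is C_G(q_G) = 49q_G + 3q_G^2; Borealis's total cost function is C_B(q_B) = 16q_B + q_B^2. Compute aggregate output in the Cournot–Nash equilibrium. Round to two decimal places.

54.58

Granite's profit: π_G = (151 - 0.5Q)q_G - (49q_G + 3q_G²). Setting ∂π_G/∂q_G = 0: 102 - 7q_G - (1/2)(q_B) = 0.
Borealis's profit: π_B = (151 - 0.5Q)q_B - (16q_B + q_B²). Setting ∂π_B/∂q_B = 0: 135 - 3q_B - (1/2)(q_G) = 0.
Best responses: q_G = (102 - (1/2)q_B)/7, q_B = (135 - (1/2)q_G)/3.
Substituting one into the other gives q_G = 954/83 and q_B = 43.0843.
Total output Q = 954/83 + 43.0843 = 54.5783.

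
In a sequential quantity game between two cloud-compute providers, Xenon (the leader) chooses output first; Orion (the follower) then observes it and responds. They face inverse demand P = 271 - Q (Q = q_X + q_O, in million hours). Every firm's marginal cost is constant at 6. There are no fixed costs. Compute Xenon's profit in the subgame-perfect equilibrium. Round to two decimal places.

8778.13

The follower Orion best-responds to any q_X: π_O = (271 - Q)q_O - 6q_O.
Follower FOC: 265 - q_X - 2q_O = 0, so q_O(q_X) = (265 - q_X)/2.
The leader anticipates this reaction. Substituting into P = 271 - Q gives P = 277/2 - (1/2)q_X, so π_X = (277/2 - (1/2)q_X)q_X - 6q_X.
The leader's first-order condition 265/2 - q_X = 0 yields q_X = 265/2.
Then q_O = (265 - 265/2)/2 = 265/4.
Price P = 271 - 795/4 = 289/4.
Xenon's profit: (289/4 - 6)·(265/2) = 8778.1250.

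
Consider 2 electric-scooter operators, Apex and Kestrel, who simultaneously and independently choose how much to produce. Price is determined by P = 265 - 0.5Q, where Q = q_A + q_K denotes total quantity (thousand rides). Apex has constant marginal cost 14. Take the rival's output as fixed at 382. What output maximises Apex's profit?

60

With the rival's output fixed at 382, Apex's profit is π_A = (265 - (1/2)·382 - (1/2)q_A)q_A - (14q_A) = (74 - (1/2)q_A)q_A - (14q_A).
∂π_A/∂q_A = 60 - q_A = 0, so q_A = 60.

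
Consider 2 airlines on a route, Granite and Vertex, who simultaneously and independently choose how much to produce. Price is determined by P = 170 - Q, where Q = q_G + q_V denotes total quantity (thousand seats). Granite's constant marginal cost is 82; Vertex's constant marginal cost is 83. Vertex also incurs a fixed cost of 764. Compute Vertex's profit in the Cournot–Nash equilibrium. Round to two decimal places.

57.78

Granite's profit: π_G = (170 - Q)q_G - (82q_G). Setting ∂π_G/∂q_G = 0: 88 - 2q_G - (q_V) = 0.
Vertex's first-order condition: 87 - 2q_V - (q_G) = 0.
So q_G = (88 - q_V)/2 and q_V = (87 - q_G)/2.
Solving the pair: q_G = 89/3, q_V = 86/3.
Price P = 170 - 175/3 = 335/3.
Vertex's profit: (335/3 - 83)·(86/3) - 764 = 520/9.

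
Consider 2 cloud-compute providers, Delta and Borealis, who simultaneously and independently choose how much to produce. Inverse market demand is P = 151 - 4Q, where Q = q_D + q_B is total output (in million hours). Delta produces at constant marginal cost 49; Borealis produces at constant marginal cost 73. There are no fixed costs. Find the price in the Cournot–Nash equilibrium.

Delta's profit: π_D = (151 - 4Q)q_D - (49q_D). Setting ∂π_D/∂q_D = 0: 102 - 8q_D - 4(q_B) = 0.
Borealis's profit: π_B = (151 - 4Q)q_B - (73q_B). Setting ∂π_B/∂q_B = 0: 78 - 8q_B - 4(q_D) = 0.
Best responses: q_D = (102 - 4q_B)/8, q_B = (78 - 4q_D)/8.
Substituting one into the other gives q_D = 21/2 and q_B = 9/2.
Total output Q = 15, so price P = 151 - 4·15 = 91.

91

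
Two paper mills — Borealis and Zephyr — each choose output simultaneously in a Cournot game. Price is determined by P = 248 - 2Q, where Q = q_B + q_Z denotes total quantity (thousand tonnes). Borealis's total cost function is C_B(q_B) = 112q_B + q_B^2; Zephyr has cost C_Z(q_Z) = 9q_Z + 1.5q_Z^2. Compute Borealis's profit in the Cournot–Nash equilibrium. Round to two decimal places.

Borealis's profit: π_B = (248 - 2Q)q_B - (112q_B + q_B²). Setting ∂π_B/∂q_B = 0: 136 - 6q_B - 2(q_Z) = 0.
Zephyr's first-order condition: 239 - 7q_Z - 2(q_B) = 0.
Rearranging gives the reaction functions q_B = (136 - 2q_Z)/6 and q_Z = (239 - 2q_B)/7.
Solving the pair: q_B = 237/19, q_Z = 581/19.
Price P = 248 - 2·(818/19) = 161.8947.
Borealis's profit: 161.8947·(237/19) - 112·(237/19) - (237/19)² = 466.7784.

466.78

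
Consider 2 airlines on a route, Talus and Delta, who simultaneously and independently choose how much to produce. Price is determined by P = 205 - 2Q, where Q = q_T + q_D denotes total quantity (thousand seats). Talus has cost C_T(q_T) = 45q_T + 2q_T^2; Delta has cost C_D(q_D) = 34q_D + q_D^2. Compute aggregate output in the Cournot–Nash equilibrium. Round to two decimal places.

37.86

Talus's profit: π_T = (205 - 2Q)q_T - (45q_T + 2q_T²). Setting ∂π_T/∂q_T = 0: 160 - 8q_T - 2(q_D) = 0.
Delta's profit: π_D = (205 - 2Q)q_D - (34q_D + q_D²). Setting ∂π_D/∂q_D = 0: 171 - 6q_D - 2(q_T) = 0.
Rearranging gives the reaction functions q_T = (160 - 2q_D)/8 and q_D = (171 - 2q_T)/6.
Substituting one into the other gives q_T = 309/22 and q_D = 262/11.
Total output Q = 309/22 + 262/11 = 833/22.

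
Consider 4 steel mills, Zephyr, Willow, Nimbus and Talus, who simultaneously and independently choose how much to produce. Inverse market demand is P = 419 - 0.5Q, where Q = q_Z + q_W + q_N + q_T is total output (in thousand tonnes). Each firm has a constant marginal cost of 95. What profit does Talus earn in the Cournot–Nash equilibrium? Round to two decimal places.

Each firm earns π_i = (419 - 0.5Q)q_i - 95q_i.
Setting ∂π_i/∂q_i = 0 with rivals' quantities fixed: 324 - q_i - (1/2)·Σ_{j≠i} q_j = 0.
With identical firms every q_j equals q_i, so Σ_{j≠i} q_j = 3q_i and 324 = (5/2)q_i, giving q_i = 648/5.
Price P = 419 - (1/2)·518.4000 = 799/5.
Talus's profit: (799/5 - 95)·(648/5) = 8398.0800.

8398.08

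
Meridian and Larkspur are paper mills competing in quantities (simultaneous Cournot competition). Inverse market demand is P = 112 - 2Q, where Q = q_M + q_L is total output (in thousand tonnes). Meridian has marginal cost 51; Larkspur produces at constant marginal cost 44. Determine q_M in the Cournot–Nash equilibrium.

9

Meridian's profit: π_M = (112 - 2Q)q_M - (51q_M). Setting ∂π_M/∂q_M = 0: 61 - 4q_M - 2(q_L) = 0.
Larkspur's first-order condition: 68 - 4q_L - 2(q_M) = 0.
So q_M = (61 - 2q_L)/4 and q_L = (68 - 2q_M)/4.
Substituting one into the other gives q_M = 9 and q_L = 25/2.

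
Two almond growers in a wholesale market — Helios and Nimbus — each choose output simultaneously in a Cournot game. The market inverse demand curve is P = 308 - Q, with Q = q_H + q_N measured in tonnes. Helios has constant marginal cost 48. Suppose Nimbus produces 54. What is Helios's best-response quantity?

With the rival's output fixed at 54, Helios's profit is π_H = (308 - 54 - q_H)q_H - (48q_H) = (254 - q_H)q_H - (48q_H).
∂π_H/∂q_H = 206 - 2q_H = 0, so q_H = 103.

103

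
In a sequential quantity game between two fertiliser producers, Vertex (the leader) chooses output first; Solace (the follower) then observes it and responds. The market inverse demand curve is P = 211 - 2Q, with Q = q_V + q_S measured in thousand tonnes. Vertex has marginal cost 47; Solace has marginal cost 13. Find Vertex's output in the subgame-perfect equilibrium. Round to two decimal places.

The follower Solace best-responds to any q_V: π_S = (211 - 2Q)q_S - 13q_S.
Follower FOC: 198 - 2q_V - 4q_S = 0, so q_S(q_V) = (198 - 2q_V)/4.
Vertex substitutes q_S(q_V) into its own profit: π_V = q_V(211 - 2q_V - (198 - 2q_V)/2) - 47q_V = (112 - q_V)q_V - 47q_V.
Leader FOC: 65 - 2q_V = 0, so q_V = 65/2.
Then q_S = (198 - 2·(65/2))/4 = 133/4.

32.50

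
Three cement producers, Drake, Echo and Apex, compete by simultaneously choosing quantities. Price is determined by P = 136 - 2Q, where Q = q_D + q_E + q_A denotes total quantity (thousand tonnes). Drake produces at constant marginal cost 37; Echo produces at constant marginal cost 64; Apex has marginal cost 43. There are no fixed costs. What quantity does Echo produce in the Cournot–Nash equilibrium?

Drake's profit: π_D = (136 - 2Q)q_D - (37q_D). Setting ∂π_D/∂q_D = 0: 99 - 4q_D - 2(q_E + q_A) = 0.
Echo's profit: π_E = (136 - 2Q)q_E - (64q_E). Setting ∂π_E/∂q_E = 0: 72 - 4q_E - 2(q_D + q_A) = 0.
Apex's profit: π_A = (136 - 2Q)q_A - (43q_A). Setting ∂π_A/∂q_A = 0: 93 - 4q_A - 2(q_D + q_E) = 0.
Summing all 3 equations gives 264 − 8Q = 0, hence Q = 33.
Back-substituting: q_D = (99 − 66)/2 = 33/2, q_E = (72 − 66)/2 = 3, q_A = (93 − 66)/2 = 27/2.

3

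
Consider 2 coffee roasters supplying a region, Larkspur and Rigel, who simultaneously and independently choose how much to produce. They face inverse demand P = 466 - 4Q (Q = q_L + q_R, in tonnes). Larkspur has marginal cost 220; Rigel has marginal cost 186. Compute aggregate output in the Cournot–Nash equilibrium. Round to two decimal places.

Larkspur's profit: π_L = (466 - 4Q)q_L - (220q_L). Setting ∂π_L/∂q_L = 0: 246 - 8q_L - 4(q_R) = 0.
Rigel's profit: π_R = (466 - 4Q)q_R - (186q_R). Setting ∂π_R/∂q_R = 0: 280 - 8q_R - 4(q_L) = 0.
So q_L = (246 - 4q_R)/8 and q_R = (280 - 4q_L)/8.
Solving the pair: q_L = 53/3, q_R = 157/6.
Total output Q = 53/3 + 157/6 = 263/6.

43.83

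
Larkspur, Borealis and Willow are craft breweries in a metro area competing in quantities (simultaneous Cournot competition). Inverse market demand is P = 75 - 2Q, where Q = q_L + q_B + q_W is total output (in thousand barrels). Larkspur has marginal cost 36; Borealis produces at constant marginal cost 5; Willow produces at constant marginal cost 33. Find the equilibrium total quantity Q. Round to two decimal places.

18.88

Larkspur's profit: π_L = (75 - 2Q)q_L - (36q_L). Setting ∂π_L/∂q_L = 0: 39 - 4q_L - 2(q_B + q_W) = 0.
Borealis's first-order condition: 70 - 4q_B - 2(q_L + q_W) = 0.
Willow's first-order condition: 42 - 4q_W - 2(q_L + q_B) = 0.
Adding the 3 first-order conditions: 151 − 8Q = 0, so Q = 151/8.
Back-substituting: q_L = (39 − 151/4)/2 = 5/8, q_B = (70 − 151/4)/2 = 129/8, q_W = (42 − 151/4)/2 = 17/8.
Total output Q = 5/8 + 129/8 + 17/8 = 151/8.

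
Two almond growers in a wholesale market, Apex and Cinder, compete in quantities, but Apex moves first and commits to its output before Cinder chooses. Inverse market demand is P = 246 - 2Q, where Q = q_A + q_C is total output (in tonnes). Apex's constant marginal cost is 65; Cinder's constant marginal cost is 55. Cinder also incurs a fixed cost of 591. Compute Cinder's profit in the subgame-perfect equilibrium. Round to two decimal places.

The follower Cinder best-responds to any q_A: π_C = (246 - 2Q)q_C - 55q_C.
Follower FOC: 191 - 2q_A - 4q_C = 0, so q_C(q_A) = (191 - 2q_A)/4.
The leader anticipates this reaction. Substituting into P = 246 - 2Q gives P = 301/2 - q_A, so π_A = (301/2 - q_A)q_A - 65q_A.
Leader FOC: 171/2 - 2q_A = 0, so q_A = 171/4.
Then q_C = (191 - 2·(171/4))/4 = 211/8.
Price P = 246 - 2·(553/8) = 431/4.
Cinder's profit: (431/4 - 55)·(211/8) - 591 = 800.2813.

800.28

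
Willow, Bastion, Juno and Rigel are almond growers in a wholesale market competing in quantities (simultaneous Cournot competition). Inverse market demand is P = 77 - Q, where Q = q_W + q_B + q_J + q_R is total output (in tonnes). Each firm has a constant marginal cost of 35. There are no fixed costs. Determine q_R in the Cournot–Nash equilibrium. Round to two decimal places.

8.40

A representative firm's profit is π_i = q_i(77 - Q) - 35q_i.
Setting ∂π_i/∂q_i = 0 with rivals' quantities fixed: 42 - 2q_i - Σ_{j≠i} q_j = 0.
By symmetry each firm produces the same amount; substituting Σ_{j≠i} q_j = 3q_i yields q_i = 42/5.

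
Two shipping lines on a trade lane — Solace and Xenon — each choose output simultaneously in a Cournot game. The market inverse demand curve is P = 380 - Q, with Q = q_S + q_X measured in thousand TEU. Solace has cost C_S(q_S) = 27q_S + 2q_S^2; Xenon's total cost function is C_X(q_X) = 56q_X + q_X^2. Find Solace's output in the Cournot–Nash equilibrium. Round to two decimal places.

47.30

Solace's profit: π_S = (380 - Q)q_S - (27q_S + 2q_S²). Setting ∂π_S/∂q_S = 0: 353 - 6q_S - (q_X) = 0.
Xenon's profit: π_X = (380 - Q)q_X - (56q_X + q_X²). Setting ∂π_X/∂q_X = 0: 324 - 4q_X - (q_S) = 0.
Best responses: q_S = (353 - q_X)/6, q_X = (324 - q_S)/4.
Substituting one into the other gives q_S = 1088/23 and q_X = 1591/23.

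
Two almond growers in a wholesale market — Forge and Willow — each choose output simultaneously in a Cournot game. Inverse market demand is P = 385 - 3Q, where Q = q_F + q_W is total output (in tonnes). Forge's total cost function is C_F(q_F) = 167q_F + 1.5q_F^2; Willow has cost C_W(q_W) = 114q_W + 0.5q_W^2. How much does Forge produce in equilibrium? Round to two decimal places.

13.20

Forge's profit: π_F = (385 - 3Q)q_F - (167q_F + (3/2)q_F²). Setting ∂π_F/∂q_F = 0: 218 - 9q_F - 3(q_W) = 0.
Willow's first-order condition: 271 - 7q_W - 3(q_F) = 0.
Rearranging gives the reaction functions q_F = (218 - 3q_W)/9 and q_W = (271 - 3q_F)/7.
Substituting one into the other gives q_F = 713/54 and q_W = 595/18.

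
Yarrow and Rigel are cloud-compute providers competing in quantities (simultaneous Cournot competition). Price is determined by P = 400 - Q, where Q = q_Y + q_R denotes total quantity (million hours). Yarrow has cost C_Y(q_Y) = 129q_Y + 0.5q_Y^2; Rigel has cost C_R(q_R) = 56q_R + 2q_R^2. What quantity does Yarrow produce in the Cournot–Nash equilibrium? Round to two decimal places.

75.41

Yarrow's profit: π_Y = (400 - Q)q_Y - (129q_Y + (1/2)q_Y²). Setting ∂π_Y/∂q_Y = 0: 271 - 3q_Y - (q_R) = 0.
Rigel's first-order condition: 344 - 6q_R - (q_Y) = 0.
Rearranging gives the reaction functions q_Y = (271 - q_R)/3 and q_R = (344 - q_Y)/6.
Substituting one into the other gives q_Y = 1282/17 and q_R = 761/17.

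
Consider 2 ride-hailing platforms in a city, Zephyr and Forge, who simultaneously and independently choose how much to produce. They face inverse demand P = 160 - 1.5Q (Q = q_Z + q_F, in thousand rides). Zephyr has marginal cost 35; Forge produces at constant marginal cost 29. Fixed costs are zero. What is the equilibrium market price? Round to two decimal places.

74.67

Zephyr's profit: π_Z = (160 - 1.5Q)q_Z - (35q_Z). Setting ∂π_Z/∂q_Z = 0: 125 - 3q_Z - (3/2)(q_F) = 0.
Forge's first-order condition: 131 - 3q_F - (3/2)(q_Z) = 0.
Rearranging gives the reaction functions q_Z = (125 - (3/2)q_F)/3 and q_F = (131 - (3/2)q_Z)/3.
Substituting one into the other gives q_Z = 238/9 and q_F = 274/9.
Total output Q = 512/9, so price P = 160 - (3/2)·(512/9) = 224/3.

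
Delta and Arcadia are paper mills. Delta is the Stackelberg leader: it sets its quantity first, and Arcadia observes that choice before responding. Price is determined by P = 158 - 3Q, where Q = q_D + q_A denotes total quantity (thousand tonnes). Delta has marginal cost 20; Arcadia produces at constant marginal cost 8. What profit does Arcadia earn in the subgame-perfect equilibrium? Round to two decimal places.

Solve by backward induction. Given q_D, the follower Arcadia maximises π_A = (158 - 3q_D - 3q_A)q_A - 8q_A.
Follower FOC: 150 - 3q_D - 6q_A = 0, so q_A(q_D) = (150 - 3q_D)/6.
Delta substitutes q_A(q_D) into its own profit: π_D = q_D(158 - 3q_D - (150 - 3q_D)/2) - 20q_D = (83 - (3/2)q_D)q_D - 20q_D.
Leader FOC: 63 - 3q_D = 0, so q_D = 21.
Then q_A = (150 - 3·21)/6 = 29/2.
Price P = 158 - 3·(71/2) = 103/2.
Arcadia's profit: (103/2 - 8)·(29/2) = 630.7500.

630.75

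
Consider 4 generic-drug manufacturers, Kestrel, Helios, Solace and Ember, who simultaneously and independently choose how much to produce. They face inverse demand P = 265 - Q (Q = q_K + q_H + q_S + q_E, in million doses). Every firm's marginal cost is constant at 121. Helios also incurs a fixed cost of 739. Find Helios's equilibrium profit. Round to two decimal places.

90.44

Each firm earns π_i = (265 - Q)q_i - 121q_i.
First-order condition (treating rivals' output as given): 144 - 2q_i - Σ_{j≠i} q_j = 0.
With identical firms every q_j equals q_i, so Σ_{j≠i} q_j = 3q_i and 144 = 5q_i, giving q_i = 144/5.
Price P = 265 - 576/5 = 749/5.
Helios's profit: (749/5 - 121)·(144/5) - 739 = 90.4400.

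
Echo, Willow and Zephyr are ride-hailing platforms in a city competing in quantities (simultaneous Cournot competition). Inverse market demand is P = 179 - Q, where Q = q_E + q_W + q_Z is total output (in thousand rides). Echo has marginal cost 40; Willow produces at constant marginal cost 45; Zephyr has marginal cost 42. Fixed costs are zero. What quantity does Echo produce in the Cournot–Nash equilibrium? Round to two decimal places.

36.50

Echo's profit: π_E = (179 - Q)q_E - (40q_E). Setting ∂π_E/∂q_E = 0: 139 - 2q_E - (q_W + q_Z) = 0.
Willow's profit: π_W = (179 - Q)q_W - (45q_W). Setting ∂π_W/∂q_W = 0: 134 - 2q_W - (q_E + q_Z) = 0.
Zephyr's first-order condition: 137 - 2q_Z - (q_E + q_W) = 0.
Adding the 3 conditions: 410 − 2Q − 2Q = 0, i.e. Q = 205/2.
Back-substituting: q_E = (139 − 205/2) = 73/2, q_W = (134 − 205/2) = 63/2, q_Z = (137 − 205/2) = 69/2.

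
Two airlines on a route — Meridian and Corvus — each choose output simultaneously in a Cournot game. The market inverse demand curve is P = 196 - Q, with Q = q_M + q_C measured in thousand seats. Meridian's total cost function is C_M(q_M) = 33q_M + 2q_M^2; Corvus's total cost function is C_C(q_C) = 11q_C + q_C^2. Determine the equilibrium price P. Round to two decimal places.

Meridian's profit: π_M = (196 - Q)q_M - (33q_M + 2q_M²). Setting ∂π_M/∂q_M = 0: 163 - 6q_M - (q_C) = 0.
Corvus's first-order condition: 185 - 4q_C - (q_M) = 0.
Best responses: q_M = (163 - q_C)/6, q_C = (185 - q_M)/4.
Substituting one into the other gives q_M = 467/23 and q_C = 947/23.
Total output Q = 1414/23, so price P = 196 - 1414/23 = 134.5217.

134.52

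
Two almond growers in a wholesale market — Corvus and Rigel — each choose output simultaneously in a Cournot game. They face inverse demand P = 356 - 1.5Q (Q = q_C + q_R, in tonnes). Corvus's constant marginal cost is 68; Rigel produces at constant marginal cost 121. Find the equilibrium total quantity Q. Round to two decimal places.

Corvus's profit: π_C = (356 - 1.5Q)q_C - (68q_C). Setting ∂π_C/∂q_C = 0: 288 - 3q_C - (3/2)(q_R) = 0.
Rigel's profit: π_R = (356 - 1.5Q)q_R - (121q_R). Setting ∂π_R/∂q_R = 0: 235 - 3q_R - (3/2)(q_C) = 0.
So q_C = (288 - (3/2)q_R)/3 and q_R = (235 - (3/2)q_C)/3.
Substituting one into the other gives q_C = 682/9 and q_R = 364/9.
Total output Q = 682/9 + 364/9 = 1046/9.

116.22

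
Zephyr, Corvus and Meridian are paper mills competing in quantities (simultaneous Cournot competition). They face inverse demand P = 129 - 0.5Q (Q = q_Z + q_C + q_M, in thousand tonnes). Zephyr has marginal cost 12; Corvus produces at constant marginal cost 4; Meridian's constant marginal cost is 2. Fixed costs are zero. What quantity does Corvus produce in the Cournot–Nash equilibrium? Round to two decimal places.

65.50

Zephyr's profit: π_Z = (129 - 0.5Q)q_Z - (12q_Z). Setting ∂π_Z/∂q_Z = 0: 117 - q_Z - (1/2)(q_C + q_M) = 0.
Corvus's first-order condition: 125 - q_C - (1/2)(q_Z + q_M) = 0.
Meridian's first-order condition: 127 - q_M - (1/2)(q_Z + q_C) = 0.
Adding the 3 first-order conditions: 369 − 2Q = 0, so Q = 369/2.
Back-substituting: q_Z = (117 − 369/4)/(1/2) = 99/2, q_C = (125 − 369/4)/(1/2) = 131/2, q_M = (127 − 369/4)/(1/2) = 139/2.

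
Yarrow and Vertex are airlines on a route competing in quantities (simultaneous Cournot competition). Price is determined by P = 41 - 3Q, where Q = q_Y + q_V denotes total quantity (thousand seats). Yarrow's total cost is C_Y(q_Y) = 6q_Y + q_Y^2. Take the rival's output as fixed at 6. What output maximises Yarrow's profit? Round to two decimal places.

With the rival's output fixed at 6, Yarrow's profit is π_Y = (41 - 3·6 - 3q_Y)q_Y - (6q_Y + q_Y²) = (23 - 3q_Y)q_Y - (6q_Y + q_Y²).
∂π_Y/∂q_Y = 17 - 8q_Y = 0, so q_Y = 17/8.

2.13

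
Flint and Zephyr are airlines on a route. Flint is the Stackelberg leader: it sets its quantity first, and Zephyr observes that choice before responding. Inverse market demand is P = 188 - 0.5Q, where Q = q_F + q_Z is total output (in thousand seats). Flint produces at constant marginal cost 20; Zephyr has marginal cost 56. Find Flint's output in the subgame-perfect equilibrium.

204

The follower Zephyr best-responds to any q_F: π_Z = (188 - 0.5Q)q_Z - 56q_Z.
∂π_Z/∂q_Z = 132 - (1/2)q_F - q_Z = 0 gives the reaction function q_Z = (132 - (1/2)q_F).
The leader anticipates this reaction. Substituting into P = 188 - 0.5Q gives P = 122 - (1/4)q_F, so π_F = (122 - (1/4)q_F)q_F - 20q_F.
The leader's first-order condition 102 - (1/2)q_F = 0 yields q_F = 204.
Then q_Z = (132 - (1/2)·204) = 30.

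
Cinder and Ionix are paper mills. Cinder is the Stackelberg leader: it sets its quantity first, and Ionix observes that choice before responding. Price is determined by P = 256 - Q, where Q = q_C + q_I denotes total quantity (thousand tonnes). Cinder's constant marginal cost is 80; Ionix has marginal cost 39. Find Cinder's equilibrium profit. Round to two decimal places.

Solve by backward induction. Given q_C, the follower Ionix maximises π_I = (256 - q_C - q_I)q_I - 39q_I.
Follower FOC: 217 - q_C - 2q_I = 0, so q_I(q_C) = (217 - q_C)/2.
The leader anticipates this reaction. Substituting into P = 256 - Q gives P = 295/2 - (1/2)q_C, so π_C = (295/2 - (1/2)q_C)q_C - 80q_C.
Maximising: ∂π_C/∂q_C = 135/2 - q_C = 0, giving q_C = 135/2.
Then q_I = (217 - 135/2)/2 = 299/4.
Price P = 256 - 569/4 = 455/4.
Cinder's profit: (455/4 - 80)·(135/2) = 2278.1250.

2278.13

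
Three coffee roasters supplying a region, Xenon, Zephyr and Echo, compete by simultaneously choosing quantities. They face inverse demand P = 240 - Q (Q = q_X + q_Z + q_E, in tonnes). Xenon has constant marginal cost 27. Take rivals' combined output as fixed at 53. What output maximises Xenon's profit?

With rivals' combined output fixed at 53, Xenon's profit is π_X = (240 - 53 - q_X)q_X - (27q_X) = (187 - q_X)q_X - (27q_X).
∂π_X/∂q_X = 160 - 2q_X = 0, so q_X = 80.

80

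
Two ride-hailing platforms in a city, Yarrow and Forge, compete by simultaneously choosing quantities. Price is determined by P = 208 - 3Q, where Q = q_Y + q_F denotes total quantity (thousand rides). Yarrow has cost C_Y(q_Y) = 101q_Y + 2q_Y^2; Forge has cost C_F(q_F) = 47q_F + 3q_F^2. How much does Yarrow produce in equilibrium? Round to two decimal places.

Yarrow's profit: π_Y = (208 - 3Q)q_Y - (101q_Y + 2q_Y²). Setting ∂π_Y/∂q_Y = 0: 107 - 10q_Y - 3(q_F) = 0.
Forge's first-order condition: 161 - 12q_F - 3(q_Y) = 0.
Best responses: q_Y = (107 - 3q_F)/10, q_F = (161 - 3q_Y)/12.
Substituting one into the other gives q_Y = 267/37 and q_F = 1289/111.

7.22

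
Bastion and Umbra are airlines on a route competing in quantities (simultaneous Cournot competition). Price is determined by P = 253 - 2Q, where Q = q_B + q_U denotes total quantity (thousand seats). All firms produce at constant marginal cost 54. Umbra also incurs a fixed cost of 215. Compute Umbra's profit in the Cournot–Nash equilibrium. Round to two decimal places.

Each firm earns π_i = (253 - 2Q)q_i - 54q_i.
Setting ∂π_i/∂q_i = 0 with rivals' quantities fixed: 199 - 4q_i - 2q_j = 0.
By symmetry each firm produces the same amount; substituting q_j = q_i yields q_i = 199/6.
Price P = 253 - 2·(199/3) = 361/3.
Umbra's profit: (361/3 - 54)·(199/6) - 215 = 1985.0556.

1985.06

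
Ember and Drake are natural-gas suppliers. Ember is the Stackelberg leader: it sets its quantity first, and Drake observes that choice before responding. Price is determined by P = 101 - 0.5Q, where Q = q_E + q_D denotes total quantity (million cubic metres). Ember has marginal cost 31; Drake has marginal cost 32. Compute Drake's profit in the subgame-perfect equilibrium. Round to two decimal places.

561.13

Solve by backward induction. Given q_E, the follower Drake maximises π_D = (101 - (1/2)q_E - (1/2)q_D)q_D - 32q_D.
Setting the follower's marginal profit to zero, 69 - (1/2)q_E - q_D = 0, i.e. q_D = (69 - (1/2)q_E).
Ember substitutes q_D(q_E) into its own profit: π_E = q_E(101 - (1/2)q_E - (69 - (1/2)q_E)/2) - 31q_E = (133/2 - (1/4)q_E)q_E - 31q_E.
The leader's first-order condition 71/2 - (1/2)q_E = 0 yields q_E = 71.
Then q_D = (69 - (1/2)·71) = 67/2.
Price P = 101 - (1/2)·(209/2) = 195/4.
Drake's profit: (195/4 - 32)·(67/2) = 561.1250.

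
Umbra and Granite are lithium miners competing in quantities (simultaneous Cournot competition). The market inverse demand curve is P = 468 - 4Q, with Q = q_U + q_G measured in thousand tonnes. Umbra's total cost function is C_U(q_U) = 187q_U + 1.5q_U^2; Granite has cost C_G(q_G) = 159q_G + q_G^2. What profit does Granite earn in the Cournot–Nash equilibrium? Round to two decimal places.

Umbra's profit: π_U = (468 - 4Q)q_U - (187q_U + (3/2)q_U²). Setting ∂π_U/∂q_U = 0: 281 - 11q_U - 4(q_G) = 0.
Granite's profit: π_G = (468 - 4Q)q_G - (159q_G + q_G²). Setting ∂π_G/∂q_G = 0: 309 - 10q_G - 4(q_U) = 0.
Rearranging gives the reaction functions q_U = (281 - 4q_G)/11 and q_G = (309 - 4q_U)/10.
Solving the pair: q_U = 787/47, q_G = 24.2021.
Price P = 468 - 4·40.9468 = 304.2128.
Granite's profit: 304.2128·24.2021 - 159·24.2021 - 24.2021² = 2928.7149.

2928.71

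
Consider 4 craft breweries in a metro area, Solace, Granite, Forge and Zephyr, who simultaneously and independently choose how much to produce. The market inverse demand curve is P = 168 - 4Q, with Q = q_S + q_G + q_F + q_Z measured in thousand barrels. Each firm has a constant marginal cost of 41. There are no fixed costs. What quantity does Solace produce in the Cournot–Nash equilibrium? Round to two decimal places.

A representative firm's profit is π_i = q_i(168 - 4Q) - 41q_i.
Setting ∂π_i/∂q_i = 0 with rivals' quantities fixed: 127 - 8q_i - 4·Σ_{j≠i} q_j = 0.
With identical firms every q_j equals q_i, so Σ_{j≠i} q_j = 3q_i and 127 = 20q_i, giving q_i = 127/20.

6.35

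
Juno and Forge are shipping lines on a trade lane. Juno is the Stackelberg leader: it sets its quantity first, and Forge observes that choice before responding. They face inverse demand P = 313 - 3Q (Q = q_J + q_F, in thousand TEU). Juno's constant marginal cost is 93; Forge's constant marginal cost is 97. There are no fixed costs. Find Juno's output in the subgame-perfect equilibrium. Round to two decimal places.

Solve by backward induction. Given q_J, the follower Forge maximises π_F = (313 - 3q_J - 3q_F)q_F - 97q_F.
∂π_F/∂q_F = 216 - 3q_J - 6q_F = 0 gives the reaction function q_F = (216 - 3q_J)/6.
The leader anticipates this reaction. Substituting into P = 313 - 3Q gives P = 205 - (3/2)q_J, so π_J = (205 - (3/2)q_J)q_J - 93q_J.
Leader FOC: 112 - 3q_J = 0, so q_J = 112/3.
Then q_F = (216 - 3·(112/3))/6 = 52/3.

37.33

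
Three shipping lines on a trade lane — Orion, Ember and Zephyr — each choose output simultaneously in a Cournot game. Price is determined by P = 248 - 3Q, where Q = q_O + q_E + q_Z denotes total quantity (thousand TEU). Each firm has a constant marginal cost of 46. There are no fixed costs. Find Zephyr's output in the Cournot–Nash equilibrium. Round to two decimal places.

16.83

Each firm earns π_i = (248 - 3Q)q_i - 46q_i.
First-order condition (treating rivals' output as given): 202 - 6q_i - 3·Σ_{j≠i} q_j = 0.
By symmetry each firm produces the same amount; substituting Σ_{j≠i} q_j = 2q_i yields q_i = 202/12 = 101/6.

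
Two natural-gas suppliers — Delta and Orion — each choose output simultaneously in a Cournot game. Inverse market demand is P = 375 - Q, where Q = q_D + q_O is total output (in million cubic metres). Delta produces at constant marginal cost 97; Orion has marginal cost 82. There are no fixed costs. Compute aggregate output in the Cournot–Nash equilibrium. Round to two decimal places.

190.33

Delta's profit: π_D = (375 - Q)q_D - (97q_D). Setting ∂π_D/∂q_D = 0: 278 - 2q_D - (q_O) = 0.
Orion's first-order condition: 293 - 2q_O - (q_D) = 0.
Rearranging gives the reaction functions q_D = (278 - q_O)/2 and q_O = (293 - q_D)/2.
Solving the pair: q_D = 263/3, q_O = 308/3.
Total output Q = 263/3 + 308/3 = 571/3.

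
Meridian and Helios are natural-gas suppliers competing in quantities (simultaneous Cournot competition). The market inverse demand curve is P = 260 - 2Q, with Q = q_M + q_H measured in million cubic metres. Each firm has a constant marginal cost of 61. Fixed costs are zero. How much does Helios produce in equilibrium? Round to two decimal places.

Each firm earns π_i = (260 - 2Q)q_i - 61q_i.
First-order condition (treating rivals' output as given): 199 - 4q_i - 2q_j = 0.
With identical firms every q_j equals q_i, so q_j = q_i and 199 = 6q_i, giving q_i = 199/6.

33.17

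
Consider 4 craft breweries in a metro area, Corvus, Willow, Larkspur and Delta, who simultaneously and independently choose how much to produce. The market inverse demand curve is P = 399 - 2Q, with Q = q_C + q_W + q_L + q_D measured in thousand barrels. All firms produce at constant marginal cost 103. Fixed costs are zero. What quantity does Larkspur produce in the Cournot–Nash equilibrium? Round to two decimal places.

A representative firm's profit is π_i = q_i(399 - 2Q) - 103q_i.
Setting ∂π_i/∂q_i = 0 with rivals' quantities fixed: 296 - 4q_i - 2·Σ_{j≠i} q_j = 0.
With identical firms every q_j equals q_i, so Σ_{j≠i} q_j = 3q_i and 296 = 10q_i, giving q_i = 148/5.

29.60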